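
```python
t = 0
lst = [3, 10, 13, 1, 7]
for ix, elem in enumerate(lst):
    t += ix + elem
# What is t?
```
Trace:
  t=0
  t=3, ix=0, elem=3
  t=14, ix=1, elem=10
  t=29, ix=2, elem=13
  t=33, ix=3, elem=1
  t=44, ix=4, elem=7

Final answer: 44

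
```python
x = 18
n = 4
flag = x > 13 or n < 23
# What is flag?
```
Trace:
  x=18
  x=18, n=4
  x=18, n=4, flag=True

Final answer: True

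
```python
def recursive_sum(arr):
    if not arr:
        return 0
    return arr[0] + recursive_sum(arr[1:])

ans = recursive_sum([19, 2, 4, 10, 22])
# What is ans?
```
Call trace:
recursive_sum(arr=[19, 2, 4, 10, 22])
  recursive_sum(arr=[2, 4, 10, 22])
    recursive_sum(arr=[4, 10, 22])
      recursive_sum(arr=[10, 22])
        recursive_sum(arr=[22])
          recursive_sum(arr=[])
          -> return 0
        -> return 22
      -> return 32
    -> return 36
  -> return 38
-> return 57

Final answer: 57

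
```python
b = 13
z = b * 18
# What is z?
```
Trace:
  b=13
  b=13, z=234

Final answer: 234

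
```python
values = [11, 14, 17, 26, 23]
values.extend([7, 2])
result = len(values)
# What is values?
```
Trace:
  values=[11, 14, 17, 26, 23]
  values=[11, 14, 17, 26, 23, 7, 2]
  values=[11, 14, 17, 26, 23, 7, 2], result=7

Final answer: [11, 14, 17, 26, 23, 7, 2]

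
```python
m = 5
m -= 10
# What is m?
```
Trace:
  m=5
  m=-5

Final answer: -5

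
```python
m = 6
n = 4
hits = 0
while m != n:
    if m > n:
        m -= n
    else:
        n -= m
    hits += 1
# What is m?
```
Trace:
  m=6
  m=6, n=4
  m=6, n=4, hits=0
  m=2, n=4, hits=1
  m=2, n=2, hits=2

Final answer: 2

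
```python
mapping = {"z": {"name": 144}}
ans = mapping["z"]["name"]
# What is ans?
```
Trace:
  mapping={'z': {'name': 144}}
  mapping={'z': {'name': 144}}, ans=144

Final answer: 144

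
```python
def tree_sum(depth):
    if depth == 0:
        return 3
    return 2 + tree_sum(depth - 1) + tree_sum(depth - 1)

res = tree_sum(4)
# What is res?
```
Call trace (a repeated sub-call is expanded the first time; later identical calls just restate its return value):
tree_sum(depth=4)
  tree_sum(depth=3)
    tree_sum(depth=2)
      tree_sum(depth=1)
        tree_sum(depth=0)
        -> return 3
        tree_sum(depth=0)
        -> return 3
      -> return 8
      tree_sum(depth=1) -> return 8  (same call as traced above)
    -> return 18
    tree_sum(depth=2) -> return 18  (same call as traced above)
  -> return 38
  tree_sum(depth=3) -> return 38  (same call as traced above)
-> return 78

Final answer: 78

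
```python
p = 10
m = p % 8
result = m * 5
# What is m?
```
Trace:
  p=10
  p=10, m=2
  p=10, m=2, result=10

Final answer: 2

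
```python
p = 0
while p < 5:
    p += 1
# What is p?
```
Trace:
  p=0
  p=1
  p=2
  p=3
  p=4
  p=5

Final answer: 5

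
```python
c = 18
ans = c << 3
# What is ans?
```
Trace:
  c=18
  c=18, ans=144

Final answer: 144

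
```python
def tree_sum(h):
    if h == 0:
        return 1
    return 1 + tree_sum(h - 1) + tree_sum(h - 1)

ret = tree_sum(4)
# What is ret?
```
Call trace (a repeated sub-call is expanded the first time; later identical calls just restate its return value):
tree_sum(h=4)
  tree_sum(h=3)
    tree_sum(h=2)
      tree_sum(h=1)
        tree_sum(h=0)
        -> return 1
        tree_sum(h=0)
        -> return 1
      -> return 3
      tree_sum(h=1) -> return 3  (same call as traced above)
    -> return 7
    tree_sum(h=2) -> return 7  (same call as traced above)
  -> return 15
  tree_sum(h=3) -> return 15  (same call as traced above)
-> return 31

Final answer: 31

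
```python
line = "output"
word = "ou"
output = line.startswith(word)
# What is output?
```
Trace:
  line='output'
  line='output', word='ou'
  line='output', word='ou', output=True

Final answer: True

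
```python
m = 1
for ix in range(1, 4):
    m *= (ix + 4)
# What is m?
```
Trace:
  m=1
  m=5, ix=1
  m=30, ix=2
  m=210, ix=3

Final answer: 210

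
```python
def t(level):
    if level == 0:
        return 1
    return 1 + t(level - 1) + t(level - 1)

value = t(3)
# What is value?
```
Call trace (a repeated sub-call is expanded the first time; later identical calls just restate its return value):
t(level=3)
  t(level=2)
    t(level=1)
      t(level=0)
      -> return 1
      t(level=0)
      -> return 1
    -> return 3
    t(level=1) -> return 3  (same call as traced above)
  -> return 7
  t(level=2) -> return 7  (same call as traced above)
-> return 15

Final answer: 15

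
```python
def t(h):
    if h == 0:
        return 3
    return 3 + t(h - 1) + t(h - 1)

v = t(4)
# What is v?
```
Call trace (a repeated sub-call is expanded the first time; later identical calls just restate its return value):
t(h=4)
  t(h=3)
    t(h=2)
      t(h=1)
        t(h=0)
        -> return 3
        t(h=0)
        -> return 3
      -> return 9
      t(h=1) -> return 9  (same call as traced above)
    -> return 21
    t(h=2) -> return 21  (same call as traced above)
  -> return 45
  t(h=3) -> return 45  (same call as traced above)
-> return 93

Final answer: 93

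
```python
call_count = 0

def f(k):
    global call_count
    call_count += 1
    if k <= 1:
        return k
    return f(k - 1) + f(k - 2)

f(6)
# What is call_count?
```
Call trace (a repeated sub-call is expanded the first time; later identical calls just restate its return value):
f(k=6)
  f(k=5)
    f(k=4)
      f(k=3)
        f(k=2)
          f(k=1)
          -> return 1
          f(k=0)
          -> return 0
        -> return 1
        f(k=1)
        -> return 1
      -> return 2
      f(k=2) -> return 1  (same call as traced above)
    -> return 3
    f(k=3) -> return 2  (same call as traced above)
  -> return 5
  f(k=4) -> return 3  (same call as traced above)
-> return 8

call_count is incremented once per call, so count the calls in each subtree. Let C(k) = number of calls made by f(k).
C(0) = C(1) = 1 (base case, no recursion); C(k) = 1 + C(k - 1) + C(k - 2) otherwise.
C(2) = 1 + C(1) + C(0) = 1 + 1 + 1 = 3
C(3) = 1 + C(2) + C(1) = 1 + 3 + 1 = 5
C(4) = 1 + C(3) + C(2) = 1 + 5 + 3 = 9
C(5) = 1 + C(4) + C(3) = 1 + 9 + 5 = 15
C(6) = 1 + C(5) + C(4) = 1 + 15 + 9 = 25
call_count = C(6) = 25

Final answer: 25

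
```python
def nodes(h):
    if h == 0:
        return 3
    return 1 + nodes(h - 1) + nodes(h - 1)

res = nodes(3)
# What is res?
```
Call trace (a repeated sub-call is expanded the first time; later identical calls just restate its return value):
nodes(h=3)
  nodes(h=2)
    nodes(h=1)
      nodes(h=0)
      -> return 3
      nodes(h=0)
      -> return 3
    -> return 7
    nodes(h=1) -> return 7  (same call as traced above)
  -> return 15
  nodes(h=2) -> return 15  (same call as traced above)
-> return 31

Final answer: 31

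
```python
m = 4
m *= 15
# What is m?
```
Trace:
  m=4
  m=60

Final answer: 60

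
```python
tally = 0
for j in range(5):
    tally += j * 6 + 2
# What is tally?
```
Trace:
  tally=0
  tally=2, j=0
  tally=10, j=1
  tally=24, j=2
  tally=44, j=3
  tally=70, j=4

Final answer: 70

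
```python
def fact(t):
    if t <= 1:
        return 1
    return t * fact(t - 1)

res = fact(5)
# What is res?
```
Call trace:
fact(t=5)
  fact(t=4)
    fact(t=3)
      fact(t=2)
        fact(t=1)
        -> return 1
      -> return 2
    -> return 6
  -> return 24
-> return 120

Final answer: 120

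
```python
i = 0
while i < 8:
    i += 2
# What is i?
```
Trace:
  i=0
  i=2
  i=4
  i=6
  i=8

Final answer: 8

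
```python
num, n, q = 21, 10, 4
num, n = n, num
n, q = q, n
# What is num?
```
Trace:
  num=21, n=10, q=4
  num=10, n=21, q=4
  num=10, n=4, q=21

Final answer: 10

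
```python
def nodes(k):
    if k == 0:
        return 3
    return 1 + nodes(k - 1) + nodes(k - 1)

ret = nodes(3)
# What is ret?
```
Call trace (a repeated sub-call is expanded the first time; later identical calls just restate its return value):
nodes(k=3)
  nodes(k=2)
    nodes(k=1)
      nodes(k=0)
      -> return 3
      nodes(k=0)
      -> return 3
    -> return 7
    nodes(k=1) -> return 7  (same call as traced above)
  -> return 15
  nodes(k=2) -> return 15  (same call as traced above)
-> return 31

Final answer: 31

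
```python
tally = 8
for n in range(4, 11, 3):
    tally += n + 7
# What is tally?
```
Trace:
  tally=8
  tally=19, n=4
  tally=33, n=7
  tally=50, n=10

Final answer: 50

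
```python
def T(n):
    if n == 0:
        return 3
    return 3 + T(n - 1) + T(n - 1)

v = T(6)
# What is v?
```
Call trace (a repeated sub-call is expanded the first time; later identical calls just restate its return value):
T(n=6)
  T(n=5)
    T(n=4)
      T(n=3)
        T(n=2)
          T(n=1)
            T(n=0)
            -> return 3
            T(n=0)
            -> return 3
          -> return 9
          T(n=1) -> return 9  (same call as traced above)
        -> return 21
        T(n=2) -> return 21  (same call as traced above)
      -> return 45
      T(n=3) -> return 45  (same call as traced above)
    -> return 93
    T(n=4) -> return 93  (same call as traced above)
  -> return 189
  T(n=5) -> return 189  (same call as traced above)
-> return 381

Final answer: 381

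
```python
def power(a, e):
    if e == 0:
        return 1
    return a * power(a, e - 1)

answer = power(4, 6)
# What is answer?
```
Call trace:
power(a=4, e=6)
  power(a=4, e=5)
    power(a=4, e=4)
      power(a=4, e=3)
        power(a=4, e=2)
          power(a=4, e=1)
            power(a=4, e=0)
            -> return 1
          -> return 4
        -> return 16
      -> return 64
    -> return 256
  -> return 1024
-> return 4096

Final answer: 4096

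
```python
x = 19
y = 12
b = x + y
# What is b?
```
Trace:
  x=19
  x=19, y=12
  x=19, y=12, b=31

Final answer: 31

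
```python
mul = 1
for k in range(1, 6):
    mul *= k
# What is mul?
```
Trace:
  mul=1
  mul=1, k=1
  mul=2, k=2
  mul=6, k=3
  mul=24, k=4
  mul=120, k=5

Final answer: 120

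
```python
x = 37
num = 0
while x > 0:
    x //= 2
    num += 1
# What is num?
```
Trace:
  x=37
  x=37, num=0
  x=18, num=1
  x=9, num=2
  x=4, num=3
  x=2, num=4
  x=1, num=5
  x=0, num=6

Final answer: 6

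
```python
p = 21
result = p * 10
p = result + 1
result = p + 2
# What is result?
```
Trace:
  p=21
  p=21, result=210
  p=211, result=210
  p=211, result=213

Final answer: 213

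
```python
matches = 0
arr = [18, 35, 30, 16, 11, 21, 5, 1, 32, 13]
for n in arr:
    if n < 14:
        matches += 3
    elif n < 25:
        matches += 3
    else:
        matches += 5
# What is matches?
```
Trace:
  matches=0
  matches=3, n=18
  matches=8, n=35
  matches=13, n=30
  matches=16, n=16
  matches=19, n=11
  matches=22, n=21
  matches=25, n=5
  matches=28, n=1
  matches=33, n=32
  matches=36, n=13

Final answer: 36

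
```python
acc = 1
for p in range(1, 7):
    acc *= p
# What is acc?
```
Trace:
  acc=1
  acc=1, p=1
  acc=2, p=2
  acc=6, p=3
  acc=24, p=4
  acc=120, p=5
  acc=720, p=6

Final answer: 720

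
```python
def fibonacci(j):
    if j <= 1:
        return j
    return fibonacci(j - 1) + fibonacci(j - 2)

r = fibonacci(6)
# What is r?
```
Call trace (a repeated sub-call is expanded the first time; later identical calls just restate its return value):
fibonacci(j=6)
  fibonacci(j=5)
    fibonacci(j=4)
      fibonacci(j=3)
        fibonacci(j=2)
          fibonacci(j=1)
          -> return 1
          fibonacci(j=0)
          -> return 0
        -> return 1
        fibonacci(j=1)
        -> return 1
      -> return 2
      fibonacci(j=2) -> return 1  (same call as traced above)
    -> return 3
    fibonacci(j=3) -> return 2  (same call as traced above)
  -> return 5
  fibonacci(j=4) -> return 3  (same call as traced above)
-> return 8

Final answer: 8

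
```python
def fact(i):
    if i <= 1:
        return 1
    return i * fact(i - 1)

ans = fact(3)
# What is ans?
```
Call trace:
fact(i=3)
  fact(i=2)
    fact(i=1)
    -> return 1
  -> return 2
-> return 6

Final answer: 6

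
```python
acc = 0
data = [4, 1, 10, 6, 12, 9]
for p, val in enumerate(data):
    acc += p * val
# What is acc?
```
Trace:
  acc=0
  acc=0, p=0, val=4
  acc=1, p=1, val=1
  acc=21, p=2, val=10
  acc=39, p=3, val=6
  acc=87, p=4, val=12
  acc=132, p=5, val=9

Final answer: 132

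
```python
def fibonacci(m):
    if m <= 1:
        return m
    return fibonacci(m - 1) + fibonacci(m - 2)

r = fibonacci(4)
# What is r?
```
Call trace (a repeated sub-call is expanded the first time; later identical calls just restate its return value):
fibonacci(m=4)
  fibonacci(m=3)
    fibonacci(m=2)
      fibonacci(m=1)
      -> return 1
      fibonacci(m=0)
      -> return 0
    -> return 1
    fibonacci(m=1)
    -> return 1
  -> return 2
  fibonacci(m=2) -> return 1  (same call as traced above)
-> return 3

Final answer: 3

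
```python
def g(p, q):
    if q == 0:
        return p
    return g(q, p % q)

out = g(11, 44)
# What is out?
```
Call trace:
g(p=11, q=44)
  g(p=44, q=11)
    g(p=11, q=0)
    -> return 11
  -> return 11
-> return 11

Final answer: 11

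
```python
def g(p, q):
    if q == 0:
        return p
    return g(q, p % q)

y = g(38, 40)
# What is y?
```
Call trace:
g(p=38, q=40)
  g(p=40, q=38)
    g(p=38, q=2)
      g(p=2, q=0)
      -> return 2
    -> return 2
  -> return 2
-> return 2

Final answer: 2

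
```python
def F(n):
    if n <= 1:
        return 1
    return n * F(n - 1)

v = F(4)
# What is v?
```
Call trace:
F(n=4)
  F(n=3)
    F(n=2)
      F(n=1)
      -> return 1
    -> return 2
  -> return 6
-> return 24

Final answer: 24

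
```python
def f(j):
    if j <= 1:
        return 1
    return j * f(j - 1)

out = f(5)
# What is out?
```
Call trace:
f(j=5)
  f(j=4)
    f(j=3)
      f(j=2)
        f(j=1)
        -> return 1
      -> return 2
    -> return 6
  -> return 24
-> return 120

Final answer: 120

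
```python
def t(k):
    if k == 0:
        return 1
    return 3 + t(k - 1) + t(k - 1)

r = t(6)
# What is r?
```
Call trace (a repeated sub-call is expanded the first time; later identical calls just restate its return value):
t(k=6)
  t(k=5)
    t(k=4)
      t(k=3)
        t(k=2)
          t(k=1)
            t(k=0)
            -> return 1
            t(k=0)
            -> return 1
          -> return 5
          t(k=1) -> return 5  (same call as traced above)
        -> return 13
        t(k=2) -> return 13  (same call as traced above)
      -> return 29
      t(k=3) -> return 29  (same call as traced above)
    -> return 61
    t(k=4) -> return 61  (same call as traced above)
  -> return 125
  t(k=5) -> return 125  (same call as traced above)
-> return 253

Final answer: 253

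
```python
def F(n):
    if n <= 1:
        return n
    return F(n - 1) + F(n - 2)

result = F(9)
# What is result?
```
Call trace (a repeated sub-call is expanded the first time; later identical calls just restate its return value):
F(n=9)
  F(n=8)
    F(n=7)
      F(n=6)
        F(n=5)
          F(n=4)
            F(n=3)
              F(n=2)
                F(n=1)
                -> return 1
                F(n=0)
                -> return 0
              -> return 1
              F(n=1)
              -> return 1
            -> return 2
            F(n=2) -> return 1  (same call as traced above)
          -> return 3
          F(n=3) -> return 2  (same call as traced above)
        -> return 5
        F(n=4) -> return 3  (same call as traced above)
      -> return 8
      F(n=5) -> return 5  (same call as traced above)
    -> return 13
    F(n=6) -> return 8  (same call as traced above)
  -> return 21
  F(n=7) -> return 13  (same call as traced above)
-> return 34

Final answer: 34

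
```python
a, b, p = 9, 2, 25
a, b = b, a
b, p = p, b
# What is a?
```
Trace:
  a=9, b=2, p=25
  a=2, b=9, p=25
  a=2, b=25, p=9

Final answer: 2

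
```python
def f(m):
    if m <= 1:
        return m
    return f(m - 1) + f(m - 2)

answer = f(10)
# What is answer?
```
Call trace (a repeated sub-call is expanded the first time; later identical calls just restate its return value):
f(m=10)
  f(m=9)
    f(m=8)
      f(m=7)
        f(m=6)
          f(m=5)
            f(m=4)
              f(m=3)
                f(m=2)
                  f(m=1)
                  -> return 1
                  f(m=0)
                  -> return 0
                -> return 1
                f(m=1)
                -> return 1
              -> return 2
              f(m=2) -> return 1  (same call as traced above)
            -> return 3
            f(m=3) -> return 2  (same call as traced above)
          -> return 5
          f(m=4) -> return 3  (same call as traced above)
        -> return 8
        f(m=5) -> return 5  (same call as traced above)
      -> return 13
      f(m=6) -> return 8  (same call as traced above)
    -> return 21
    f(m=7) -> return 13  (same call as traced above)
  -> return 34
  f(m=8) -> return 21  (same call as traced above)
-> return 55

Final answer: 55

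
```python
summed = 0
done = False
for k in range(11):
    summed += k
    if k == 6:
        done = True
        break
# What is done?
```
Trace:
  summed=0
  summed=0, done=False
  summed=0, done=False, k=0
  summed=1, done=False, k=1
  summed=3, done=False, k=2
  summed=6, done=False, k=3
  summed=10, done=False, k=4
  summed=15, done=False, k=5
  summed=21, done=True, k=6

Final answer: True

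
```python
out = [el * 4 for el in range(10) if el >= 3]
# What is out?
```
Trace:
  el=0
  el=1
  el=2
  el=3
  el=4
  el=5
  el=6
  el=7
  el=8
  el=9
  out=[12, 16, 20, 24, 28, 32, 36]

Final answer: [12, 16, 20, 24, 28, 32, 36]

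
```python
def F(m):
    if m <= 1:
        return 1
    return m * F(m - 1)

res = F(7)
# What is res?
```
Call trace:
F(m=7)
  F(m=6)
    F(m=5)
      F(m=4)
        F(m=3)
          F(m=2)
            F(m=1)
            -> return 1
          -> return 2
        -> return 6
      -> return 24
    -> return 120
  -> return 720
-> return 5040

Final answer: 5040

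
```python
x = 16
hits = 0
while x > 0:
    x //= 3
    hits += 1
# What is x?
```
Trace:
  x=16
  x=16, hits=0
  x=5, hits=1
  x=1, hits=2
  x=0, hits=3

Final answer: 0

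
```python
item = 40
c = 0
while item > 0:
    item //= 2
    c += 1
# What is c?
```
Trace:
  item=40
  item=40, c=0
  item=20, c=1
  item=10, c=2
  item=5, c=3
  item=2, c=4
  item=1, c=5
  item=0, c=6

Final answer: 6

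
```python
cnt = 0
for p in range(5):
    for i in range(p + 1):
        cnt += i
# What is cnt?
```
Trace:
  cnt=0
  cnt=0, p=0, i=0
  cnt=0, p=1, i=0
  cnt=1, p=1, i=1
  cnt=1, p=2, i=0
  cnt=2, p=2, i=1
  cnt=4, p=2, i=2
  cnt=4, p=3, i=0
  cnt=5, p=3, i=1
  cnt=7, p=3, i=2
  cnt=10, p=3, i=3
  cnt=10, p=4, i=0
  cnt=11, p=4, i=1
  cnt=13, p=4, i=2
  cnt=16, p=4, i=3
  cnt=20, p=4, i=4

Final answer: 20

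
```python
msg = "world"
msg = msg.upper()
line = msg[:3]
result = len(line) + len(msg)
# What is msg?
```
Trace:
  msg='world'
  msg='WORLD'
  msg='WORLD', line='WOR'
  msg='WORLD', line='WOR', result=8

Final answer: 'WORLD'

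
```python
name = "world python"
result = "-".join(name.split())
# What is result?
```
Trace:
  name='world python'
  name='world python', result='world-python'

Final answer: 'world-python'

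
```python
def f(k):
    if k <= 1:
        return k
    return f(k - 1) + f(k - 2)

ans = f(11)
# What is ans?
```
Call trace (a repeated sub-call is expanded the first time; later identical calls just restate its return value):
f(k=11)
  f(k=10)
    f(k=9)
      f(k=8)
        f(k=7)
          f(k=6)
            f(k=5)
              f(k=4)
                f(k=3)
                  f(k=2)
                    f(k=1)
                    -> return 1
                    f(k=0)
                    -> return 0
                  -> return 1
                  f(k=1)
                  -> return 1
                -> return 2
                f(k=2) -> return 1  (same call as traced above)
              -> return 3
              f(k=3) -> return 2  (same call as traced above)
            -> return 5
            f(k=4) -> return 3  (same call as traced above)
          -> return 8
          f(k=5) -> return 5  (same call as traced above)
        -> return 13
        f(k=6) -> return 8  (same call as traced above)
      -> return 21
      f(k=7) -> return 13  (same call as traced above)
    -> return 34
    f(k=8) -> return 21  (same call as traced above)
  -> return 55
  f(k=9) -> return 34  (same call as traced above)
-> return 89

Final answer: 89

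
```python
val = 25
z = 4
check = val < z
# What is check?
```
Trace:
  val=25
  val=25, z=4
  val=25, z=4, check=False

Final answer: False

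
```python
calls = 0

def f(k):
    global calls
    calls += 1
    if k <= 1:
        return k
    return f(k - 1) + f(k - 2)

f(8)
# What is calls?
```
Call trace (a repeated sub-call is expanded the first time; later identical calls just restate its return value):
f(k=8)
  f(k=7)
    f(k=6)
      f(k=5)
        f(k=4)
          f(k=3)
            f(k=2)
              f(k=1)
              -> return 1
              f(k=0)
              -> return 0
            -> return 1
            f(k=1)
            -> return 1
          -> return 2
          f(k=2) -> return 1  (same call as traced above)
        -> return 3
        f(k=3) -> return 2  (same call as traced above)
      -> return 5
      f(k=4) -> return 3  (same call as traced above)
    -> return 8
    f(k=5) -> return 5  (same call as traced above)
  -> return 13
  f(k=6) -> return 8  (same call as traced above)
-> return 21

calls is incremented once per call, so count the calls in each subtree. Let C(k) = number of calls made by f(k).
C(0) = C(1) = 1 (base case, no recursion); C(k) = 1 + C(k - 1) + C(k - 2) otherwise.
C(2) = 1 + C(1) + C(0) = 1 + 1 + 1 = 3
C(3) = 1 + C(2) + C(1) = 1 + 3 + 1 = 5
C(4) = 1 + C(3) + C(2) = 1 + 5 + 3 = 9
C(5) = 1 + C(4) + C(3) = 1 + 9 + 5 = 15
C(6) = 1 + C(5) + C(4) = 1 + 15 + 9 = 25
C(7) = 1 + C(6) + C(5) = 1 + 25 + 15 = 41
C(8) = 1 + C(7) + C(6) = 1 + 41 + 25 = 67
calls = C(8) = 67

Final answer: 67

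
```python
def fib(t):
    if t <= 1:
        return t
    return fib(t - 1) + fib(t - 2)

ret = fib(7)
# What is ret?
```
Call trace (a repeated sub-call is expanded the first time; later identical calls just restate its return value):
fib(t=7)
  fib(t=6)
    fib(t=5)
      fib(t=4)
        fib(t=3)
          fib(t=2)
            fib(t=1)
            -> return 1
            fib(t=0)
            -> return 0
          -> return 1
          fib(t=1)
          -> return 1
        -> return 2
        fib(t=2) -> return 1  (same call as traced above)
      -> return 3
      fib(t=3) -> return 2  (same call as traced above)
    -> return 5
    fib(t=4) -> return 3  (same call as traced above)
  -> return 8
  fib(t=5) -> return 5  (same call as traced above)
-> return 13

Final answer: 13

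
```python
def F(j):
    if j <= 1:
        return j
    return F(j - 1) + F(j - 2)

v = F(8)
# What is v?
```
Call trace (a repeated sub-call is expanded the first time; later identical calls just restate its return value):
F(j=8)
  F(j=7)
    F(j=6)
      F(j=5)
        F(j=4)
          F(j=3)
            F(j=2)
              F(j=1)
              -> return 1
              F(j=0)
              -> return 0
            -> return 1
            F(j=1)
            -> return 1
          -> return 2
          F(j=2) -> return 1  (same call as traced above)
        -> return 3
        F(j=3) -> return 2  (same call as traced above)
      -> return 5
      F(j=4) -> return 3  (same call as traced above)
    -> return 8
    F(j=5) -> return 5  (same call as traced above)
  -> return 13
  F(j=6) -> return 8  (same call as traced above)
-> return 21

Final answer: 21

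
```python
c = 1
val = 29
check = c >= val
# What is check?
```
Trace:
  c=1
  c=1, val=29
  c=1, val=29, check=False

Final answer: False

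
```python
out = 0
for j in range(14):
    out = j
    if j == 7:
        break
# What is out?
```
Trace:
  out=0
  out=0, j=0
  out=1, j=1
  out=2, j=2
  out=3, j=3
  out=4, j=4
  out=5, j=5
  out=6, j=6
  out=7, j=7

Final answer: 7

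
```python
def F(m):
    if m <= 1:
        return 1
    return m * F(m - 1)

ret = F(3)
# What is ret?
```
Call trace:
F(m=3)
  F(m=2)
    F(m=1)
    -> return 1
  -> return 2
-> return 6

Final answer: 6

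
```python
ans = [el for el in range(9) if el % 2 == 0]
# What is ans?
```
Trace:
  el=0
  el=1
  el=2
  el=3
  el=4
  el=5
  el=6
  el=7
  el=8
  ans=[0, 2, 4, 6, 8]

Final answer: [0, 2, 4, 6, 8]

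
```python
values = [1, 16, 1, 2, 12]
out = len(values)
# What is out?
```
Trace:
  values=[1, 16, 1, 2, 12]
  values=[1, 16, 1, 2, 12], out=5

Final answer: 5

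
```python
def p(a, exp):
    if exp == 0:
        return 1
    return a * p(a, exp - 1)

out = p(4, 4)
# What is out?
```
Call trace:
p(a=4, exp=4)
  p(a=4, exp=3)
    p(a=4, exp=2)
      p(a=4, exp=1)
        p(a=4, exp=0)
        -> return 1
      -> return 4
    -> return 16
  -> return 64
-> return 256

Final answer: 256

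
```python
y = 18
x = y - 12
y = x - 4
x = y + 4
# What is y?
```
Trace:
  y=18
  y=18, x=6
  y=2, x=6
  y=2, x=6

Final answer: 2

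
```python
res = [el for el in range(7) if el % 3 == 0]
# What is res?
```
Trace:
  el=0
  el=1
  el=2
  el=3
  el=4
  el=5
  el=6
  res=[0, 3, 6]

Final answer: [0, 3, 6]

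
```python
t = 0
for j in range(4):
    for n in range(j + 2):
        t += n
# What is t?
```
Trace:
  t=0
  t=0, j=0, n=0
  t=1, j=0, n=1
  t=1, j=1, n=0
  t=2, j=1, n=1
  t=4, j=1, n=2
  t=4, j=2, n=0
  t=5, j=2, n=1
  t=7, j=2, n=2
  t=10, j=2, n=3
  t=10, j=3, n=0
  t=11, j=3, n=1
  t=13, j=3, n=2
  t=16, j=3, n=3
  t=20, j=3, n=4

Final answer: 20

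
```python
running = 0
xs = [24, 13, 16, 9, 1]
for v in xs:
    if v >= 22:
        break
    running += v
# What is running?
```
Trace:
  running=0
  running=0, v=24

Final answer: 0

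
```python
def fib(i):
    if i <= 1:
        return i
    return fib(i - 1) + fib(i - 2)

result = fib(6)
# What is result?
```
Call trace (a repeated sub-call is expanded the first time; later identical calls just restate its return value):
fib(i=6)
  fib(i=5)
    fib(i=4)
      fib(i=3)
        fib(i=2)
          fib(i=1)
          -> return 1
          fib(i=0)
          -> return 0
        -> return 1
        fib(i=1)
        -> return 1
      -> return 2
      fib(i=2) -> return 1  (same call as traced above)
    -> return 3
    fib(i=3) -> return 2  (same call as traced above)
  -> return 5
  fib(i=4) -> return 3  (same call as traced above)
-> return 8

Final answer: 8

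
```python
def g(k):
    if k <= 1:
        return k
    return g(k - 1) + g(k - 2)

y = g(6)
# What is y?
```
Call trace (a repeated sub-call is expanded the first time; later identical calls just restate its return value):
g(k=6)
  g(k=5)
    g(k=4)
      g(k=3)
        g(k=2)
          g(k=1)
          -> return 1
          g(k=0)
          -> return 0
        -> return 1
        g(k=1)
        -> return 1
      -> return 2
      g(k=2) -> return 1  (same call as traced above)
    -> return 3
    g(k=3) -> return 2  (same call as traced above)
  -> return 5
  g(k=4) -> return 3  (same call as traced above)
-> return 8

Final answer: 8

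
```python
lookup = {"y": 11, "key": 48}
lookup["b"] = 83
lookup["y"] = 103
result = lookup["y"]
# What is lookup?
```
Trace:
  lookup={'y': 11, 'key': 48}
  lookup={'y': 11, 'key': 48, 'b': 83}
  lookup={'y': 103, 'key': 48, 'b': 83}
  lookup={'y': 103, 'key': 48, 'b': 83}, result=103

Final answer: {'y': 103, 'key': 48, 'b': 83}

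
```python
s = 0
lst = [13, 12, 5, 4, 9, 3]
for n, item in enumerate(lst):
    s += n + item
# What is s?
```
Trace:
  s=0
  s=13, n=0, item=13
  s=26, n=1, item=12
  s=33, n=2, item=5
  s=40, n=3, item=4
  s=53, n=4, item=9
  s=61, n=5, item=3

Final answer: 61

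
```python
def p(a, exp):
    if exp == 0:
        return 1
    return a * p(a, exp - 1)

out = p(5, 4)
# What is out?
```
Call trace:
p(a=5, exp=4)
  p(a=5, exp=3)
    p(a=5, exp=2)
      p(a=5, exp=1)
        p(a=5, exp=0)
        -> return 1
      -> return 5
    -> return 25
  -> return 125
-> return 625

Final answer: 625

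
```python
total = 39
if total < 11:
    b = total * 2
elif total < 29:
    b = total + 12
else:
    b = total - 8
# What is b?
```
Trace:
  total=39
  total=39, b=31

Final answer: 31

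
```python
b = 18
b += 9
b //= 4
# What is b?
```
Trace:
  b=18
  b=27
  b=6

Final answer: 6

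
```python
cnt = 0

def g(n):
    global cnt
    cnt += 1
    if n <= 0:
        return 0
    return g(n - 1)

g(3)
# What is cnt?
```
Call trace:
g(n=3)
  g(n=2)
    g(n=1)
      g(n=0)
      -> return 0
    -> return 0
  -> return 0
-> return 0

cnt is incremented once per call. g is entered once for each n = 3, 2, 1, 0 (the n <= 0 call returns without recursing), i.e. 3 + 1 calls.
cnt = 4

Final answer: 4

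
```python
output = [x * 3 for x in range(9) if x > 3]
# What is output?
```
Trace:
  x=0
  x=1
  x=2
  x=3
  x=4
  x=5
  x=6
  x=7
  x=8
  output=[12, 15, 18, 21, 24]

Final answer: [12, 15, 18, 21, 24]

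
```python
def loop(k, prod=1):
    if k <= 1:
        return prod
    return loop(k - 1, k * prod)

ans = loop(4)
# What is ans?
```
Call trace:
loop(k=4, prod=1)
  loop(k=3, prod=4)
    loop(k=2, prod=12)
      loop(k=1, prod=24)
      -> return 24
    -> return 24
  -> return 24
-> return 24

Final answer: 24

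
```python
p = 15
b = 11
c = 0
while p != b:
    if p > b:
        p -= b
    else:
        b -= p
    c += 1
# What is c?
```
Trace:
  p=15
  p=15, b=11
  p=15, b=11, c=0
  p=4, b=11, c=1
  p=4, b=7, c=2
  p=4, b=3, c=3
  p=1, b=3, c=4
  p=1, b=2, c=5
  p=1, b=1, c=6

Final answer: 6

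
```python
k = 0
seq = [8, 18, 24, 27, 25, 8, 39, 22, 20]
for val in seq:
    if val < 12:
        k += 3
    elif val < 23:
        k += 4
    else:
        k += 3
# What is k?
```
Trace:
  k=0
  k=3, val=8
  k=7, val=18
  k=10, val=24
  k=13, val=27
  k=16, val=25
  k=19, val=8
  k=22, val=39
  k=26, val=22
  k=30, val=20

Final answer: 30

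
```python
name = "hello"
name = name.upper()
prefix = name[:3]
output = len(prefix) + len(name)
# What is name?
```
Trace:
  name='hello'
  name='HELLO'
  name='HELLO', prefix='HEL'
  name='HELLO', prefix='HEL', output=8

Final answer: 'HELLO'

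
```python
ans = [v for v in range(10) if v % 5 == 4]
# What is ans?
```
Trace:
  v=0
  v=1
  v=2
  v=3
  v=4
  v=5
  v=6
  v=7
  v=8
  v=9
  ans=[4, 9]

Final answer: [4, 9]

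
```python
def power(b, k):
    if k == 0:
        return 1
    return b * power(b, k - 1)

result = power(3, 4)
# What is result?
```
Call trace:
power(b=3, k=4)
  power(b=3, k=3)
    power(b=3, k=2)
      power(b=3, k=1)
        power(b=3, k=0)
        -> return 1
      -> return 3
    -> return 9
  -> return 27
-> return 81

Final answer: 81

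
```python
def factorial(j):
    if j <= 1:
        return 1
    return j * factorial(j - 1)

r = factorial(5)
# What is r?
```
Call trace:
factorial(j=5)
  factorial(j=4)
    factorial(j=3)
      factorial(j=2)
        factorial(j=1)
        -> return 1
      -> return 2
    -> return 6
  -> return 24
-> return 120

Final answer: 120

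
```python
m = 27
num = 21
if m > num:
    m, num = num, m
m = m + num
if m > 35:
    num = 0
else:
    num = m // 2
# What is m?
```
Trace:
  m=27
  m=27, num=21
  m=21, num=27
  m=48, num=27
  m=48, num=0

Final answer: 48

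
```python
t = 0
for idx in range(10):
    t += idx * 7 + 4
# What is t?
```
Trace:
  t=0
  t=4, idx=0
  t=15, idx=1
  t=33, idx=2
  t=58, idx=3
  t=90, idx=4
  t=129, idx=5
  t=175, idx=6
  t=228, idx=7
  t=288, idx=8
  t=355, idx=9

Final answer: 355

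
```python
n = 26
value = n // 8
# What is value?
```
Trace:
  n=26
  n=26, value=3

Final answer: 3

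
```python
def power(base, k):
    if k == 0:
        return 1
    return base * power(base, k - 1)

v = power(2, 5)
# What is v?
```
Call trace:
power(base=2, k=5)
  power(base=2, k=4)
    power(base=2, k=3)
      power(base=2, k=2)
        power(base=2, k=1)
          power(base=2, k=0)
          -> return 1
        -> return 2
      -> return 4
    -> return 8
  -> return 16
-> return 32

Final answer: 32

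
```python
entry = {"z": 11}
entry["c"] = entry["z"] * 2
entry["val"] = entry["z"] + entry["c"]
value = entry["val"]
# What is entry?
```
Trace:
  entry={'z': 11}
  entry={'z': 11, 'c': 22}
  entry={'z': 11, 'c': 22, 'val': 33}
  entry={'z': 11, 'c': 22, 'val': 33}, value=33

Final answer: {'z': 11, 'c': 22, 'val': 33}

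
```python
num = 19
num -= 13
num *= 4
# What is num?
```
Trace:
  num=19
  num=6
  num=24

Final answer: 24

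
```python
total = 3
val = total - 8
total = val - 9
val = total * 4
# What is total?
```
Trace:
  total=3
  total=3, val=-5
  total=-14, val=-5
  total=-14, val=-56

Final answer: -14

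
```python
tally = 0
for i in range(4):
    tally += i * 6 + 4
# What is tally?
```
Trace:
  tally=0
  tally=4, i=0
  tally=14, i=1
  tally=30, i=2
  tally=52, i=3

Final answer: 52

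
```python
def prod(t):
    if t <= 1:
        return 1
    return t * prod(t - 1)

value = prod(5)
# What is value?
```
Call trace:
prod(t=5)
  prod(t=4)
    prod(t=3)
      prod(t=2)
        prod(t=1)
        -> return 1
      -> return 2
    -> return 6
  -> return 24
-> return 120

Final answer: 120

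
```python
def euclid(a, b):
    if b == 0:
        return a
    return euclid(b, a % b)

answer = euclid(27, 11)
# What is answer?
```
Call trace:
euclid(a=27, b=11)
  euclid(a=11, b=5)
    euclid(a=5, b=1)
      euclid(a=1, b=0)
      -> return 1
    -> return 1
  -> return 1
-> return 1

Final answer: 1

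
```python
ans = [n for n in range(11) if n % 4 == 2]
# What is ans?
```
Trace:
  n=0
  n=1
  n=2
  n=3
  n=4
  n=5
  n=6
  n=7
  n=8
  n=9
  n=10
  ans=[2, 6, 10]

Final answer: [2, 6, 10]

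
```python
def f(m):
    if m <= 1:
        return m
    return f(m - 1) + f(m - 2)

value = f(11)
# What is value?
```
Call trace (a repeated sub-call is expanded the first time; later identical calls just restate its return value):
f(m=11)
  f(m=10)
    f(m=9)
      f(m=8)
        f(m=7)
          f(m=6)
            f(m=5)
              f(m=4)
                f(m=3)
                  f(m=2)
                    f(m=1)
                    -> return 1
                    f(m=0)
                    -> return 0
                  -> return 1
                  f(m=1)
                  -> return 1
                -> return 2
                f(m=2) -> return 1  (same call as traced above)
              -> return 3
              f(m=3) -> return 2  (same call as traced above)
            -> return 5
            f(m=4) -> return 3  (same call as traced above)
          -> return 8
          f(m=5) -> return 5  (same call as traced above)
        -> return 13
        f(m=6) -> return 8  (same call as traced above)
      -> return 21
      f(m=7) -> return 13  (same call as traced above)
    -> return 34
    f(m=8) -> return 21  (same call as traced above)
  -> return 55
  f(m=9) -> return 34  (same call as traced above)
-> return 89

Final answer: 89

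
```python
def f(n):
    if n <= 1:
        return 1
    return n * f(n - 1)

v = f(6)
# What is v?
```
Call trace:
f(n=6)
  f(n=5)
    f(n=4)
      f(n=3)
        f(n=2)
          f(n=1)
          -> return 1
        -> return 2
      -> return 6
    -> return 24
  -> return 120
-> return 720

Final answer: 720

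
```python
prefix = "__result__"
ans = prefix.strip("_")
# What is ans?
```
Trace:
  prefix='__result__'
  prefix='__result__', ans='result'

Final answer: 'result'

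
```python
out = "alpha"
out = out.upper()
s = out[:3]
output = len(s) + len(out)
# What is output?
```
Trace:
  out='alpha'
  out='ALPHA'
  out='ALPHA', s='ALP'
  out='ALPHA', s='ALP', output=8

Final answer: 8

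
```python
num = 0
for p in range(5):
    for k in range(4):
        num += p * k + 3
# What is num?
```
Trace:
  num=0
  num=3, p=0, k=0
  num=6, p=0, k=1
  num=9, p=0, k=2
  num=12, p=0, k=3
  num=15, p=1, k=0
  num=19, p=1, k=1
  num=24, p=1, k=2
  num=30, p=1, k=3
  num=33, p=2, k=0
  num=38, p=2, k=1
  num=45, p=2, k=2
  num=54, p=2, k=3
  num=57, p=3, k=0
  num=63, p=3, k=1
  num=72, p=3, k=2
  num=84, p=3, k=3
  num=87, p=4, k=0
  num=94, p=4, k=1
  num=105, p=4, k=2
  num=120, p=4, k=3

Final answer: 120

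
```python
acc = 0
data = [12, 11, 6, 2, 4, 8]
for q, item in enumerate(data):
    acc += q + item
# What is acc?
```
Trace:
  acc=0
  acc=12, q=0, item=12
  acc=24, q=1, item=11
  acc=32, q=2, item=6
  acc=37, q=3, item=2
  acc=45, q=4, item=4
  acc=58, q=5, item=8

Final answer: 58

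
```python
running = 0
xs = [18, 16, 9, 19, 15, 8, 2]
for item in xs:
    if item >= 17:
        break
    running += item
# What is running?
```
Trace:
  running=0
  running=0, item=18

Final answer: 0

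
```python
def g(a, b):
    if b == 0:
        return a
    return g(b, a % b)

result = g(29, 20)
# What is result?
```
Call trace:
g(a=29, b=20)
  g(a=20, b=9)
    g(a=9, b=2)
      g(a=2, b=1)
        g(a=1, b=0)
        -> return 1
      -> return 1
    -> return 1
  -> return 1
-> return 1

Final answer: 1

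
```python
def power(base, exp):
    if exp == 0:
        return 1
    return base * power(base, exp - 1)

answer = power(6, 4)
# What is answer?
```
Call trace:
power(base=6, exp=4)
  power(base=6, exp=3)
    power(base=6, exp=2)
      power(base=6, exp=1)
        power(base=6, exp=0)
        -> return 1
      -> return 6
    -> return 36
  -> return 216
-> return 1296

Final answer: 1296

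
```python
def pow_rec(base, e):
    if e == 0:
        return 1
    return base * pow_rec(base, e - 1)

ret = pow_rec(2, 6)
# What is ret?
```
Call trace:
pow_rec(base=2, e=6)
  pow_rec(base=2, e=5)
    pow_rec(base=2, e=4)
      pow_rec(base=2, e=3)
        pow_rec(base=2, e=2)
          pow_rec(base=2, e=1)
            pow_rec(base=2, e=0)
            -> return 1
          -> return 2
        -> return 4
      -> return 8
    -> return 16
  -> return 32
-> return 64

Final answer: 64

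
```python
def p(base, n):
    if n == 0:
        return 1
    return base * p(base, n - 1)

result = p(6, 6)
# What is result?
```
Call trace:
p(base=6, n=6)
  p(base=6, n=5)
    p(base=6, n=4)
      p(base=6, n=3)
        p(base=6, n=2)
          p(base=6, n=1)
            p(base=6, n=0)
            -> return 1
          -> return 6
        -> return 36
      -> return 216
    -> return 1296
  -> return 7776
-> return 46656

Final answer: 46656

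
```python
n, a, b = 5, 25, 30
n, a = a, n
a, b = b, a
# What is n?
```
Trace:
  n=5, a=25, b=30
  n=25, a=5, b=30
  n=25, a=30, b=5

Final answer: 25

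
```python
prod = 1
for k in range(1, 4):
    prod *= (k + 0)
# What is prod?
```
Trace:
  prod=1
  prod=1, k=1
  prod=2, k=2
  prod=6, k=3

Final answer: 6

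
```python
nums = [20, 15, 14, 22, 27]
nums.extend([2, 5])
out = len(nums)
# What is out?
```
Trace:
  nums=[20, 15, 14, 22, 27]
  nums=[20, 15, 14, 22, 27, 2, 5]
  nums=[20, 15, 14, 22, 27, 2, 5], out=7

Final answer: 7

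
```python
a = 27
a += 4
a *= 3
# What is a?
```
Trace:
  a=27
  a=31
  a=93

Final answer: 93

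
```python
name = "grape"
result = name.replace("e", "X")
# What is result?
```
Trace:
  name='grape'
  name='grape', result='grapX'

Final answer: 'grapX'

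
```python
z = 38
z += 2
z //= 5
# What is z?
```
Trace:
  z=38
  z=40
  z=8

Final answer: 8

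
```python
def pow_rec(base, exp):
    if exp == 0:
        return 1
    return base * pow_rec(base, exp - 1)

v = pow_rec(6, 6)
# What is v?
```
Call trace:
pow_rec(base=6, exp=6)
  pow_rec(base=6, exp=5)
    pow_rec(base=6, exp=4)
      pow_rec(base=6, exp=3)
        pow_rec(base=6, exp=2)
          pow_rec(base=6, exp=1)
            pow_rec(base=6, exp=0)
            -> return 1
          -> return 6
        -> return 36
      -> return 216
    -> return 1296
  -> return 7776
-> return 46656

Final answer: 46656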